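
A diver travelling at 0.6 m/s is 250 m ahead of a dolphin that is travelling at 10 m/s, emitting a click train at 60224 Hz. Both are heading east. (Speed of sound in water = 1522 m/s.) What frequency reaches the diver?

60598 Hz

The diver is ahead, so the dolphin is moving toward it while the diver is moving away from the dolphin.
Both move, so f' = f · (v − v_o)/(v − v_s).
f' = 60224 × (1522 − 0.6)/(1522 − 10) = 60224 × 1521.4/1512 ≈ 60598 Hz.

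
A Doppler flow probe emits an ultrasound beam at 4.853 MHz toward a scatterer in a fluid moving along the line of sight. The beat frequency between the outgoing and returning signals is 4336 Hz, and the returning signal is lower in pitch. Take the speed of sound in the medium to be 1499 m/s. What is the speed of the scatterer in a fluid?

0.67 m/s

Double Doppler shift off a moving reflector: f₂ = f₀ · (v + u)/(v − u) (u > 0 toward emitter).
Returning signal is lower, so f₂ = f₀ − Δf = 4853000 − 4336 = 4848664 Hz.
Rearranging, u = v · (f₂ − f₀)/(f₂ + f₀) = 1499 × -4336/9701664 ≈ -0.67 m/s.
So the scatterer in a fluid is moving at 0.67 m/s away from the emitter.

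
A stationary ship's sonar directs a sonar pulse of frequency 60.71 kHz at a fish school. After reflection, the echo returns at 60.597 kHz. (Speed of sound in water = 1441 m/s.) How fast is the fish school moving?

Double Doppler shift off a moving reflector: f₂ = f₀ · (v + u)/(v − u) (u > 0 toward emitter).
Rearranging, u = v · (f₂ − f₀)/(f₂ + f₀) = 1441 × -0.113/121.307 ≈ -1.34 m/s.
So the fish school is moving at 1.34 m/s away from the emitter.

1.34 m/s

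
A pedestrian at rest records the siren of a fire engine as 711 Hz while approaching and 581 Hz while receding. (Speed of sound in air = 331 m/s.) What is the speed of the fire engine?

f₁/f₂ = (v + v_s)/(v − v_s), so v_s = v · (f₁ − f₂)/(f₁ + f₂).
v_s = 331 × (711 − 581)/(711 + 581) = 331 × 130/1292 ≈ 33 m/s.

33 m/s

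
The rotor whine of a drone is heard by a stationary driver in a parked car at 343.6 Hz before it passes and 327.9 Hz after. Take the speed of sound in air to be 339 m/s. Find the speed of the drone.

7.9 m/s

f₁/f₂ = (v + v_s)/(v − v_s), so v_s = v · (f₁ − f₂)/(f₁ + f₂).
v_s = 339 × (343.6 − 327.9)/(343.6 + 327.9) = 339 × 15.7/671.5 ≈ 7.9 m/s.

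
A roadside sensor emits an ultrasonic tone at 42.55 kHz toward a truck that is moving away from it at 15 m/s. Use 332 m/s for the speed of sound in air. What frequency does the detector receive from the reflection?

The truck first receives the wave as a moving observer: f₁ = f₀ · (v − u)/v = 42.55 × (332 − 15)/332 ≈ 40.6 kHz.
The reflection then acts as a moving source: f₂ = f₁ · v/(v + u) ≈ 38.9 kHz.

38.9 kHz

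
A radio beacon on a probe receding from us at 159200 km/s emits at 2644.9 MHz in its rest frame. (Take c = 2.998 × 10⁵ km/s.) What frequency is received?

1463.8 MHz

β = v/c = 159200/299800 = 0.5310.
Relativistic Doppler for frequency: f' = f₀ · √((1 − β)/(1 + β)).
f' = 2644.9 × √(0.4690/1.5310) = 2644.9 × 0.55346 ≈ 1463.8 MHz.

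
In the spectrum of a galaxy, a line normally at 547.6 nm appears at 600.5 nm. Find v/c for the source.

0.092

λ'/λ₀ = 1.0966 > 1 (redshift), so the source is receding.
λ'/λ₀ = √((1 + β)/(1 − β)) for a receding source ⇒ β = (r² − 1)/(r² + 1) with r = λ'/λ₀.
β = (1.2025 − 1)/(1.2025 + 1) ≈ 0.092.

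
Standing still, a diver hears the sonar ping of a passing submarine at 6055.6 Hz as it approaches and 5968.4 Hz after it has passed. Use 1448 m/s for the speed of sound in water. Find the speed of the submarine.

f₁/f₂ = (v + v_s)/(v − v_s), so v_s = v · (f₁ − f₂)/(f₁ + f₂).
v_s = 1448 × (6055.6 − 5968.4)/(6055.6 + 5968.4) = 1448 × 87.2/12024.0 ≈ 10.5 m/s.

10.5 m/s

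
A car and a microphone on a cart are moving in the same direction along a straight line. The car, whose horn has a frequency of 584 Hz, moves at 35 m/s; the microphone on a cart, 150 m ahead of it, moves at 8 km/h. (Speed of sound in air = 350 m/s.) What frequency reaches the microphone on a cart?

8 km/h = 2.222 m/s.
The microphone on a cart is ahead, so the car is moving toward it while the microphone on a cart is moving away from the car.
General Doppler shift: f' = f · (v − v_o)/(v − v_s).
f' = 584 × (350 − 2.222)/(350 − 35) = 584 × 347.78/315 ≈ 645 Hz.

645 Hz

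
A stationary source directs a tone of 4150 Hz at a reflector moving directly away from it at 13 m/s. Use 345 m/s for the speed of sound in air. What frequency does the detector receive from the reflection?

The reflector first receives the wave as a moving observer: f₁ = f₀ · (v − u)/v = 4150 × (345 − 13)/345 ≈ 3994 Hz.
On reflection it acts as a source moving away from the stationary detector: f₂ = f₁ · v/(v + u) = 3994 × 345/358 ≈ 3849 Hz.

3849 Hz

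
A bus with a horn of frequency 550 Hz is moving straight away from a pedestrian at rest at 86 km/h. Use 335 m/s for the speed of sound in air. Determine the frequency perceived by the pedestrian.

86 km/h = 23.89 m/s.
Moving source, stationary observer: f' = f · v/(v + v_s) since the source is receding.
f' = 550 × 335/(335 + 23.89) = 550 × 335/358.9 ≈ 513 Hz.

513 Hz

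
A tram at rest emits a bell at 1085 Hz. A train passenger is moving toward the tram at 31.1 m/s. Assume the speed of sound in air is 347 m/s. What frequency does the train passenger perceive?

1182 Hz

Only the observer moves, toward the source, so f' = f · (v + v_o)/v.
f' = 1085 × (347 + 31.1)/347 = 1085 × 378.1/347 ≈ 1182 Hz.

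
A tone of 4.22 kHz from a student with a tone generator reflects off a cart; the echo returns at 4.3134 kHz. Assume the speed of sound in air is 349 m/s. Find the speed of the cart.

3.8 m/s

Double Doppler shift off a moving reflector: f₂ = f₀ · (v + u)/(v − u) (u > 0 toward emitter).
Rearranging, u = v · (f₂ − f₀)/(f₂ + f₀) = 349 × 0.0934/8.5334 ≈ 3.8 m/s.
So the cart is moving at 3.8 m/s toward the emitter.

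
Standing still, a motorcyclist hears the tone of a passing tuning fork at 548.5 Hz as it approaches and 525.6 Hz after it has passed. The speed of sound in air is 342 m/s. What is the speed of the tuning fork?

f₁/f₂ = (v + v_s)/(v − v_s), so v_s = v · (f₁ − f₂)/(f₁ + f₂).
v_s = 342 × (548.5 − 525.6)/(548.5 + 525.6) = 342 × 22.9/1074.1 ≈ 7.3 m/s.

7.3 m/s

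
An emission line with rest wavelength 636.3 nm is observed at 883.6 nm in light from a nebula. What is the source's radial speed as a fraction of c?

λ'/λ₀ = 1.3887 > 1 (redshift), so the source is receding.
λ'/λ₀ = √((1 + β)/(1 − β)) for a receding source ⇒ β = (r² − 1)/(r² + 1) with r = λ'/λ₀.
β = (1.9284 − 1)/(1.9284 + 1) ≈ 0.317.

0.317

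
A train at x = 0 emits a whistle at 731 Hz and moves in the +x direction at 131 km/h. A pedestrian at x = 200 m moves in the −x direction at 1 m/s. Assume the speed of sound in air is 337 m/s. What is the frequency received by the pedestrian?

131 km/h = 36.39 m/s.
The observer lies on the +x side, so the source is heading toward the observer and the observer is heading toward the source.
General Doppler shift: f' = f · (v + v_o)/(v − v_s).
f' = 731 × (337 + 1)/(337 − 36.39) = 731 × 338/300.61 ≈ 822 Hz.

822 Hz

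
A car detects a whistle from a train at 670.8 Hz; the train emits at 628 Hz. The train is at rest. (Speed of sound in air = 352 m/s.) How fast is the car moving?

f' > f, so the car is approaching.
f' = f · (v + v_o)/v ⇒ v_o = v · |f'/f − 1|.
v_o = 352 × |670.8/628 − 1| = 352 × 0.06815 ≈ 24.0 m/s.

24.0 m/s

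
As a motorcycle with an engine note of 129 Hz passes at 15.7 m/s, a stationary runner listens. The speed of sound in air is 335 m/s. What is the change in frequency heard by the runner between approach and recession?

12.1 Hz

Approaching: f₁ = f · v/(v − v_s) = 129 × 335/319.3 ≈ 135.3 Hz.
Receding: f₂ = f · v/(v + v_s) = 129 × 335/350.7 ≈ 123.2 Hz.
Drop: f₁ − f₂ = 2f·v·v_s/(v² − v_s²) = 2 × 129 × 335 × 15.7/(335² − 15.7²) ≈ 12.1 Hz.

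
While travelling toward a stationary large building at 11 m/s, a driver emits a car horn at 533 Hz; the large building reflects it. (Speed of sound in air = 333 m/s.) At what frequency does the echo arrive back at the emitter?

The large building receives the sound from a moving source: f₁ = f₀ · v/(v − v_e) = 533 × 333/322 ≈ 551 Hz.
On the return leg the driver is a moving observer: f₂ = f₁ · (v + v_e)/v = 551 × 344/333 ≈ 569 Hz.
Equivalently f₂ = f₀ · (v + v_e)/(v − v_e).

569 Hz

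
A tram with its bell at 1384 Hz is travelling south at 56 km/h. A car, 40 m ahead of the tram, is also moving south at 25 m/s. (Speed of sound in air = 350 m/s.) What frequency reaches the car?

56 km/h = 15.56 m/s.
The car is ahead, so the tram is moving toward it while the car is moving away from the tram.
General Doppler shift: f' = f · (v − v_o)/(v − v_s).
f' = 1384 × (350 − 25)/(350 − 15.56) = 1384 × 325/334.44 ≈ 1345 Hz.

1345 Hz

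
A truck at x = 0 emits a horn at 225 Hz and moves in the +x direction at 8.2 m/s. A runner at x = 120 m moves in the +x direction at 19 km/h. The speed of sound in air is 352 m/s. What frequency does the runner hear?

19 km/h = 5.278 m/s.
The observer lies on the +x side, so the source is heading toward the observer and the observer is heading away from the source.
Both move, so f' = f · (v − v_o)/(v − v_s).
f' = 225 × (352 − 5.278)/(352 − 8.2) = 225 × 346.72/343.8 ≈ 227 Hz.

227 Hz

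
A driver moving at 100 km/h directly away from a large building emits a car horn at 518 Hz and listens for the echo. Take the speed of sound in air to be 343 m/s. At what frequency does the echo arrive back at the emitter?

100 km/h = 27.78 m/s.
The large building receives the sound from a moving source: f₁ = f₀ · v/(v + v_e) = 518 × 343/370.78 ≈ 479 Hz.
On the return leg the driver is a moving observer: f₂ = f₁ · (v − v_e)/v = 479 × 315.22/343 ≈ 440 Hz.
Equivalently f₂ = f₀ · (v − v_e)/(v + v_e).

440 Hz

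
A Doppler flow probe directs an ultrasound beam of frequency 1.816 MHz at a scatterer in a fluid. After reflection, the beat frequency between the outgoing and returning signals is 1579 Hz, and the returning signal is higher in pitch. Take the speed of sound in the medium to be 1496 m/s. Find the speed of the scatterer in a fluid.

0.65 m/s

Double Doppler shift off a moving reflector: f₂ = f₀ · (v + u)/(v − u) (u > 0 toward emitter).
Returning signal is higher, so f₂ = f₀ + Δf = 1816000 + 1579 = 1817579 Hz.
Rearranging, u = v · (f₂ − f₀)/(f₂ + f₀) = 1496 × 1579/3633579 ≈ 0.65 m/s.
So the scatterer in a fluid is moving at 0.65 m/s toward the emitter.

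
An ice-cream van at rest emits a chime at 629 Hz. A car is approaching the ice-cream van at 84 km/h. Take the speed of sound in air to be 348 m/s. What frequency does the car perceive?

84 km/h = 23.33 m/s.
Only the observer moves, toward the source, so f' = f · (v + v_o)/v.
f' = 629 × (348 + 23.33)/348 = 629 × 371.33/348 ≈ 671 Hz.

671 Hz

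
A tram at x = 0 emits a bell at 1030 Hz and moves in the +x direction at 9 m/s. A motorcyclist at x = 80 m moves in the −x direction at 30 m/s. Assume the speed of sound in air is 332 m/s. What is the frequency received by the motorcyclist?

The observer lies on the +x side, so the source is heading toward the observer and the observer is heading toward the source.
With source approaching and observer approaching, f' = f · (v + v_o)/(v − v_s).
f' = 1030 × (332 + 30)/(332 − 9) = 1030 × 362/323 ≈ 1154 Hz.

1154 Hz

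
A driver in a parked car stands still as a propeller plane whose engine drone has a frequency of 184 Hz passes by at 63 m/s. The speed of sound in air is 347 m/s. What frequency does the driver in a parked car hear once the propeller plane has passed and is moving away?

156 Hz

Receding: f₂ = f · v/(v + v_s) = 184 × 347/410 ≈ 156 Hz.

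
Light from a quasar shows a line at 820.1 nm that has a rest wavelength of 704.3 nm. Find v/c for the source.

λ'/λ₀ = 1.1644 > 1 (redshift), so the source is receding.
λ'/λ₀ = √((1 + β)/(1 − β)) for a receding source ⇒ β = (r² − 1)/(r² + 1) with r = λ'/λ₀.
β = (1.3559 − 1)/(1.3559 + 1) ≈ 0.151.

0.151c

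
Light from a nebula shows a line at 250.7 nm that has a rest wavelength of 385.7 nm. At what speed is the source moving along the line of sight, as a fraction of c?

0.406c

λ'/λ₀ = 0.6500 < 1 (blueshift), so the source is approaching.
λ'/λ₀ = √((1 − β)/(1 + β)) for an approaching source ⇒ β = (1 − r²)/(1 + r²) with r = λ'/λ₀.
β = (1 − 0.4225)/(1 + 0.4225) ≈ 0.406.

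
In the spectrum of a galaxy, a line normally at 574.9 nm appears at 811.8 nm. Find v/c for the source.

λ'/λ₀ = 1.4121 > 1 (redshift), so the source is receding.
λ'/λ₀ = √((1 + β)/(1 − β)) for a receding source ⇒ β = (r² − 1)/(r² + 1) with r = λ'/λ₀.
β = (1.9939 − 1)/(1.9939 + 1) ≈ 0.332.

0.332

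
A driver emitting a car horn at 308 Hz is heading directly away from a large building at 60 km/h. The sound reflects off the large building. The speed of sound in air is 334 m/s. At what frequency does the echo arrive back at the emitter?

60 km/h = 16.67 m/s.
The large building receives the sound from a moving source: f₁ = f₀ · v/(v + v_e) = 308 × 334/350.67 ≈ 293 Hz.
On the return leg the driver is a moving observer: f₂ = f₁ · (v − v_e)/v = 293 × 317.33/334 ≈ 279 Hz.

279 Hz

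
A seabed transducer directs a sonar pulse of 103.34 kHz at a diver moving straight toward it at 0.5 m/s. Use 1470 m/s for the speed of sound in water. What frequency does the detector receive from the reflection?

103.4 kHz

At the diver (a moving observer), f₁ = f₀ · (v + u)/v = 103.34 × 1470.5/1470 ≈ 103.4 kHz.
The reflection then acts as a moving source: f₂ = f₁ · v/(v − u) ≈ 103.4 kHz.
Equivalently f₂ = f₀ · (v + u)/(v − u).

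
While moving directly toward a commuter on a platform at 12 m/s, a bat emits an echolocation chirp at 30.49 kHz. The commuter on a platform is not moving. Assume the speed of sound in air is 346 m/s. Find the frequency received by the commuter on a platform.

With the source moving toward a stationary observer, f' = f · v/(v − v_s).
f' = 30.49 × 346/(346 − 12) = 30.49 × 346/334 ≈ 31.6 kHz.

31.6 kHz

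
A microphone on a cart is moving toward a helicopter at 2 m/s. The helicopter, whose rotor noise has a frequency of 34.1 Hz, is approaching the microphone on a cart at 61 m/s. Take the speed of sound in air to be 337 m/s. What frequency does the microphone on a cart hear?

41.9 Hz

With source approaching and observer approaching, f' = f · (v + v_o)/(v − v_s).
f' = 34.1 × (337 + 2)/(337 − 61) = 34.1 × 339/276 ≈ 41.9 Hz.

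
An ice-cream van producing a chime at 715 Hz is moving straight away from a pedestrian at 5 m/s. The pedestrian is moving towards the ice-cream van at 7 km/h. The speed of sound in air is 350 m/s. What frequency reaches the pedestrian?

709 Hz

7 km/h = 1.944 m/s.
General Doppler shift: f' = f · (v + v_o)/(v + v_s).
f' = 715 × (350 + 1.944)/(350 + 5) = 715 × 351.94/355 ≈ 709 Hz.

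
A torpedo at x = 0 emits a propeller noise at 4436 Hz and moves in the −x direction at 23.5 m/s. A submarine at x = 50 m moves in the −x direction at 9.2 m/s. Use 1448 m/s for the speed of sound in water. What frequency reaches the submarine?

The observer lies on the +x side, so the source is heading away from the observer and the observer is heading toward the source.
General Doppler shift: f' = f · (v + v_o)/(v + v_s).
f' = 4436 × (1448 + 9.2)/(1448 + 23.5) = 4436 × 1457.2/1471.5 ≈ 4393 Hz.

4393 Hz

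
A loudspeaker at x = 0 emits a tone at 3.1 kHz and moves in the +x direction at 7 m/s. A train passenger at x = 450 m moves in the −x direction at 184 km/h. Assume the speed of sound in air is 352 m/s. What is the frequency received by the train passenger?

184 km/h = 51.11 m/s.
The observer lies on the +x side, so the source is heading toward the observer and the observer is heading toward the source.
With source approaching and observer approaching, f' = f · (v + v_o)/(v − v_s).
f' = 3.1 × (352 + 51.11)/(352 − 7) = 3.1 × 403.11/345 ≈ 3.62 kHz.

3.62 kHz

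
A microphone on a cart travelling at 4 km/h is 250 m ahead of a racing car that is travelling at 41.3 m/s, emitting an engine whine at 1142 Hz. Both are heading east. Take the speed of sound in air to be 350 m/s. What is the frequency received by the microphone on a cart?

1291 Hz

4 km/h = 1.111 m/s.
The microphone on a cart is ahead, so the racing car is moving toward it while the microphone on a cart is moving away from the racing car.
Both move, so f' = f · (v − v_o)/(v − v_s).
f' = 1142 × (350 − 1.111)/(350 − 41.3) = 1142 × 348.89/308.7 ≈ 1291 Hz.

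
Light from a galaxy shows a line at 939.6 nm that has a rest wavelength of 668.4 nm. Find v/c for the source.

0.328c

λ'/λ₀ = 1.4057 > 1 (redshift), so the source is receding.
λ'/λ₀ = √((1 + β)/(1 − β)) for a receding source ⇒ β = (r² − 1)/(r² + 1) with r = λ'/λ₀.
β = (1.9761 − 1)/(1.9761 + 1) ≈ 0.328.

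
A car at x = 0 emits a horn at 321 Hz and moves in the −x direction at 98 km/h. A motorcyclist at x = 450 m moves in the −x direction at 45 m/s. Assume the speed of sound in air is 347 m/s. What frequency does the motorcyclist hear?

336 Hz

98 km/h = 27.22 m/s.
The observer lies on the +x side, so the source is heading away from the observer and the observer is heading toward the source.
General Doppler shift: f' = f · (v + v_o)/(v + v_s).
f' = 321 × (347 + 45)/(347 + 27.22) = 321 × 392/374.22 ≈ 336 Hz.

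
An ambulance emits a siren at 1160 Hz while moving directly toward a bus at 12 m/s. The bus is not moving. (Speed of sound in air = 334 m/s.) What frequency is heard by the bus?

1203 Hz

Moving source, stationary observer: f' = f · v/(v − v_s) since the source is approaching.
f' = 1160 × 334/(334 − 12) = 1160 × 334/322 ≈ 1203 Hz.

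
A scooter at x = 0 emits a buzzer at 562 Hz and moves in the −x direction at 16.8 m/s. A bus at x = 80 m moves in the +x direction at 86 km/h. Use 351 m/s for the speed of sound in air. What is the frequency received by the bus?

500 Hz

86 km/h = 23.89 m/s.
The observer lies on the +x side, so the source is heading away from the observer and the observer is heading away from the source.
General Doppler shift: f' = f · (v − v_o)/(v + v_s).
f' = 562 × (351 − 23.89)/(351 + 16.8) = 562 × 327.11/367.8 ≈ 500 Hz.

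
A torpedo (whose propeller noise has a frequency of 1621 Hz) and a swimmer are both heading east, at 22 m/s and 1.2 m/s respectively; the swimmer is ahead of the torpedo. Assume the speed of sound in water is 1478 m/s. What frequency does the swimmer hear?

1644 Hz

The swimmer is ahead, so the torpedo is moving toward it while the swimmer is moving away from the torpedo.
Both move, so f' = f · (v − v_o)/(v − v_s).
f' = 1621 × (1478 − 1.2)/(1478 − 22) = 1621 × 1476.8/1456 ≈ 1644 Hz.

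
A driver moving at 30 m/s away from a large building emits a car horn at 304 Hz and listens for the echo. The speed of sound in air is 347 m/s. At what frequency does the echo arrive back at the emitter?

The large building receives the sound from a moving source: f₁ = f₀ · v/(v + v_e) = 304 × 347/377 ≈ 280 Hz.
On the return leg the driver is a moving observer: f₂ = f₁ · (v − v_e)/v = 280 × 317/347 ≈ 256 Hz.
Equivalently f₂ = f₀ · (v − v_e)/(v + v_e).

256 Hz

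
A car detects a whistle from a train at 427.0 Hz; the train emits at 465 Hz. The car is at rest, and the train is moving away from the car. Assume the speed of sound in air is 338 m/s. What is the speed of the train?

30 m/s

f' = f · v/(v + v_s) ⇒ v_s = v · |1 − f/f'|.
v_s = 338 × |1 − 465/427.0| = 338 × 0.08899 ≈ 30 m/s.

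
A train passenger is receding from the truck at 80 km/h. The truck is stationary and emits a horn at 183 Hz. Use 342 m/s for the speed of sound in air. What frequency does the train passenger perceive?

80 km/h = 22.22 m/s.
Moving observer, stationary source: f' = f · (v − v_o)/v.
f' = 183 × (342 − 22.22)/342 = 183 × 319.78/342 ≈ 171 Hz.

171 Hz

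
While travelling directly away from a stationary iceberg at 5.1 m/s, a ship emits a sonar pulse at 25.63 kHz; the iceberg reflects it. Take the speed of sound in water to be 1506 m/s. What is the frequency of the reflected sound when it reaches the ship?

The iceberg receives the sound from a moving source: f₁ = f₀ · v/(v + v_e) = 25.63 × 1506/1511.1 ≈ 25.5 kHz.
On the return leg the ship is a moving observer: f₂ = f₁ · (v − v_e)/v = 25.5 × 1500.9/1506 ≈ 25.5 kHz.

25.5 kHz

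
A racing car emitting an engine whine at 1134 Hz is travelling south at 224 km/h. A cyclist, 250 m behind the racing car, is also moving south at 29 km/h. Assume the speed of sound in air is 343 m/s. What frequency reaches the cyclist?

224 km/h = 62.22 m/s; 29 km/h = 8.056 m/s.
The cyclist is behind, so the racing car is moving away from it while the cyclist is moving toward the racing car.
Both move, so f' = f · (v + v_o)/(v + v_s).
f' = 1134 × (343 + 8.056)/(343 + 62.22) = 1134 × 351.06/405.22 ≈ 982 Hz.

982 Hz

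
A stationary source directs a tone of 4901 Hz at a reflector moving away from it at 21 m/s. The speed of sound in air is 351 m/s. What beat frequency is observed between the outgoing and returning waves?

At the reflector (a moving observer), f₁ = f₀ · (v − u)/v = 4901 × 330/351 ≈ 4608 Hz.
The reflection then acts as a moving source: f₂ = f₁ · v/(v + u) ≈ 4348 Hz.
Equivalently f₂ = f₀ · (v − u)/(v + u).
Beat frequency: |f₂ − f₀| = 2u·f₀/(v + u) = 2 × 21 × 4901/372 ≈ 553 Hz.

553 Hz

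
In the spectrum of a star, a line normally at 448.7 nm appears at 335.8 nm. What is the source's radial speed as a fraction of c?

0.282c

λ'/λ₀ = 0.7484 < 1 (blueshift), so the source is approaching.
λ'/λ₀ = √((1 − β)/(1 + β)) for an approaching source ⇒ β = (1 − r²)/(1 + r²) with r = λ'/λ₀.
β = (1 − 0.5601)/(1 + 0.5601) ≈ 0.282.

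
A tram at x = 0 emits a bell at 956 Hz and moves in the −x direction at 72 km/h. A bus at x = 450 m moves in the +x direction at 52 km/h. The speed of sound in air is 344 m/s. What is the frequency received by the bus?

72 km/h = 20 m/s; 52 km/h = 14.44 m/s.
The observer lies on the +x side, so the source is heading away from the observer and the observer is heading away from the source.
With source receding and observer receding, f' = f · (v − v_o)/(v + v_s).
f' = 956 × (344 − 14.44)/(344 + 20) = 956 × 329.56/364 ≈ 866 Hz.

866 Hz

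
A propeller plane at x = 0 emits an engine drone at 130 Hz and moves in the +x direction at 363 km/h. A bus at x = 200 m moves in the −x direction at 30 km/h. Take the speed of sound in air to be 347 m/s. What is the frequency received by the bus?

188 Hz

363 km/h = 100.8 m/s; 30 km/h = 8.333 m/s.
The observer lies on the +x side, so the source is heading toward the observer and the observer is heading toward the source.
General Doppler shift: f' = f · (v + v_o)/(v − v_s).
f' = 130 × (347 + 8.333)/(347 − 100.8) = 130 × 355.33/246.17 ≈ 188 Hz.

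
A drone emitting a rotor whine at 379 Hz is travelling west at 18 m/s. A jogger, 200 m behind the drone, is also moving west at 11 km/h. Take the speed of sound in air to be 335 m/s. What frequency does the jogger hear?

363 Hz

11 km/h = 3.056 m/s.
The jogger is behind, so the drone is moving away from it while the jogger is moving toward the drone.
General Doppler shift: f' = f · (v + v_o)/(v + v_s).
f' = 379 × (335 + 3.056)/(335 + 18) = 379 × 338.06/353 ≈ 363 Hz.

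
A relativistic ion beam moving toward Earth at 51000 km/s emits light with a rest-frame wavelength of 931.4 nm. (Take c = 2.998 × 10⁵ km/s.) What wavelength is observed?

784.4 nm

β = v/c = 51000/299800 = 0.1701.
Relativistic Doppler for wavelength: λ' = λ₀ · √((1 − β)/(1 + β)).
λ' = 931.4 × √(0.8299/1.1701) = 931.4 × 0.84216 ≈ 784.4 nm.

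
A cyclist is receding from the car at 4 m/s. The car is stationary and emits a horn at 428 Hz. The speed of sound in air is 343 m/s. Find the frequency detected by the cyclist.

423 Hz

Only the observer moves, away from the source, so f' = f · (v − v_o)/v.
f' = 428 × (343 − 4)/343 = 428 × 339/343 ≈ 423 Hz.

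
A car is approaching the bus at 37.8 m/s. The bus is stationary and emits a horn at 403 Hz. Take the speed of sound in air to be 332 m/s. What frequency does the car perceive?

Only the observer moves, toward the source, so f' = f · (v + v_o)/v.
f' = 403 × (332 + 37.8)/332 = 403 × 369.8/332 ≈ 449 Hz.

449 Hz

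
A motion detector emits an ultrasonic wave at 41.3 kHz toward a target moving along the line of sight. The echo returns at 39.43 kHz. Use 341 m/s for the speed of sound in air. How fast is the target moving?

Double Doppler shift off a moving reflector: f₂ = f₀ · (v + u)/(v − u) (u > 0 toward emitter).
Rearranging, u = v · (f₂ − f₀)/(f₂ + f₀) = 341 × -1.87/80.73 ≈ -7.9 m/s.
So the target is moving at 7.9 m/s away from the emitter.

7.9 m/s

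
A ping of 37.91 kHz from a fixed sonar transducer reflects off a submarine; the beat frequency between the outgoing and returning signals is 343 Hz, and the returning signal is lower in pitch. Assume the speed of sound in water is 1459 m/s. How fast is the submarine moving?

Double Doppler shift off a moving reflector: f₂ = f₀ · (v + u)/(v − u) (u > 0 toward emitter).
Returning signal is lower, so f₂ = f₀ − Δf = 37910 − 343 = 37567 Hz.
Rearranging, u = v · (f₂ − f₀)/(f₂ + f₀) = 1459 × -343/75477 ≈ -6.6 m/s.
So the submarine is moving at 6.6 m/s away from the emitter.

6.6 m/s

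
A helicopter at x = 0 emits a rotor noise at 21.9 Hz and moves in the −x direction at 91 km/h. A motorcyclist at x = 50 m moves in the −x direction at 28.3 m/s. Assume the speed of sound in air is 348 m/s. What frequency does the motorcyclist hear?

22.1 Hz

91 km/h = 25.28 m/s.
The observer lies on the +x side, so the source is heading away from the observer and the observer is heading toward the source.
Both move, so f' = f · (v + v_o)/(v + v_s).
f' = 21.9 × (348 + 28.3)/(348 + 25.28) = 21.9 × 376.3/373.28 ≈ 22.1 Hz.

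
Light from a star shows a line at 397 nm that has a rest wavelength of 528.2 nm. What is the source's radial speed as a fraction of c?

0.278c

λ'/λ₀ = 0.7516 < 1 (blueshift), so the source is approaching.
λ'/λ₀ = √((1 − β)/(1 + β)) for an approaching source ⇒ β = (1 − r²)/(1 + r²) with r = λ'/λ₀.
β = (1 − 0.5649)/(1 + 0.5649) ≈ 0.278.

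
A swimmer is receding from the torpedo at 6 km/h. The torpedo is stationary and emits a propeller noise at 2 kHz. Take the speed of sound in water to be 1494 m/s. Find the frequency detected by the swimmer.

6 km/h = 1.667 m/s.
Only the observer moves, away from the source, so f' = f · (v − v_o)/v.
f' = 2 × (1494 − 1.667)/1494 = 2 × 1492.3/1494 ≈ 1.998 kHz.

1.998 kHz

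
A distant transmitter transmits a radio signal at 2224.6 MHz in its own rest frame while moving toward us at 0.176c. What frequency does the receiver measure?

Relativistic Doppler for frequency: f' = f₀ · √((1 + β)/(1 − β)).
f' = 2224.6 × √(1.1760/0.8240) = 2224.6 × 1.19465 ≈ 2657.6 MHz.

2657.6 MHz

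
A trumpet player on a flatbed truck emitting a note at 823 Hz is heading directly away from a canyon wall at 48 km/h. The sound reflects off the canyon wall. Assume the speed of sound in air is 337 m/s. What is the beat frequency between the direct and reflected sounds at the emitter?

48 km/h = 13.33 m/s.
The canyon wall receives the sound from a moving source: f₁ = f₀ · v/(v + v_e) = 823 × 337/350.33 ≈ 791.7 Hz.
On the return leg the trumpet player on a flatbed truck is a moving observer: f₂ = f₁ · (v − v_e)/v = 791.7 × 323.67/337 ≈ 760.4 Hz.
Beat against the emitted tone: |f₂ − f₀| = 2v_e·f₀/(v + v_e) = 2 × 13.33 × 823/350.33 ≈ 63 Hz.

63 Hz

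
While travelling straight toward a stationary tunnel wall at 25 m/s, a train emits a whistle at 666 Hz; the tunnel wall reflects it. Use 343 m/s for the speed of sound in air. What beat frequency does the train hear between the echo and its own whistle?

105 Hz

The tunnel wall receives the sound from a moving source: f₁ = f₀ · v/(v − v_e) = 666 × 343/318 ≈ 718.4 Hz.
On the return leg the train is a moving observer: f₂ = f₁ · (v + v_e)/v = 718.4 × 368/343 ≈ 770.7 Hz.
Beat against the emitted tone: |f₂ − f₀| = 2v_e·f₀/(v − v_e) = 2 × 25 × 666/318 ≈ 105 Hz.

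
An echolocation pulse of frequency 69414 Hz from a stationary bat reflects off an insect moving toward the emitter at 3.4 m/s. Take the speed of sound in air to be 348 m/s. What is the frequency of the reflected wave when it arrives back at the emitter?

70784 Hz

The insect first receives the wave as a moving observer: f₁ = f₀ · (v + u)/v = 69414 × (348 + 3.4)/348 ≈ 70092 Hz.
On reflection it acts as a source moving toward the stationary detector: f₂ = f₁ · v/(v − u) = 70092 × 348/344.6 ≈ 70784 Hz.
Equivalently f₂ = f₀ · (v + u)/(v − u).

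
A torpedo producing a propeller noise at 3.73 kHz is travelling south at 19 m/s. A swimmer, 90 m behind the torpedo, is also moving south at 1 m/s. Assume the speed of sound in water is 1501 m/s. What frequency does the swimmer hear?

3.69 kHz

The swimmer is behind, so the torpedo is moving away from it while the swimmer is moving toward the torpedo.
With source receding and observer approaching, f' = f · (v + v_o)/(v + v_s).
f' = 3.73 × (1501 + 1)/(1501 + 19) = 3.73 × 1502/1520 ≈ 3.69 kHz.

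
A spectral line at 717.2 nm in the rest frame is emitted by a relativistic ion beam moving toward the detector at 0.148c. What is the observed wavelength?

617.9 nm

Relativistic Doppler for wavelength: λ' = λ₀ · √((1 − β)/(1 + β)).
λ' = 717.2 × √(0.8520/1.1480) = 717.2 × 0.86149 ≈ 617.9 nm.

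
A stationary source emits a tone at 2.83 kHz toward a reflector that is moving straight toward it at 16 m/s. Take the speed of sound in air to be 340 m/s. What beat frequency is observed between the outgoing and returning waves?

280 Hz

At the reflector (a moving observer), f₁ = f₀ · (v + u)/v = 2.83 × 356/340 ≈ 2.963 kHz.
The reflection then acts as a moving source: f₂ = f₁ · v/(v − u) ≈ 3.110 kHz.
Beat frequency (with f₀ = 2830 Hz): |f₂ − f₀| = 2u·f₀/(v − u) = 2 × 16 × 2830/324 ≈ 280 Hz.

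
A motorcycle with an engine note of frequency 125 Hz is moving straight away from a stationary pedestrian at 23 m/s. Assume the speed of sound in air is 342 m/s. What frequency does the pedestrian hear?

117 Hz

With the source moving away from a stationary observer, f' = f · v/(v + v_s).
f' = 125 × 342/(342 + 23) = 125 × 342/365 ≈ 117 Hz.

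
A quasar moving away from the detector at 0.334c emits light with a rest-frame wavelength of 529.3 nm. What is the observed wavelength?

749.1 nm

Relativistic Doppler for wavelength: λ' = λ₀ · √((1 + β)/(1 − β)).
λ' = 529.3 × √(1.3340/0.6660) = 529.3 × 1.41527 ≈ 749.1 nm.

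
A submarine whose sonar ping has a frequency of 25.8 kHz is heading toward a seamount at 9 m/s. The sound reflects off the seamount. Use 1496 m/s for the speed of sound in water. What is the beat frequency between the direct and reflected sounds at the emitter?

312 Hz

The seamount receives the sound from a moving source: f₁ = f₀ · v/(v − v_e) = 25.8 × 1496/1487 ≈ 25.956 kHz.
On the return leg the submarine is a moving observer: f₂ = f₁ · (v + v_e)/v = 25.956 × 1505/1496 ≈ 26.112 kHz.
Beat against the emitted tone (with f₀ = 25800 Hz): |f₂ − f₀| = 2v_e·f₀/(v − v_e) = 2 × 9 × 25800/1487 ≈ 312 Hz.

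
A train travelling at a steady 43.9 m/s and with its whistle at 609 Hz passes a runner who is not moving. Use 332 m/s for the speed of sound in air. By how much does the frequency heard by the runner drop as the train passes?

164 Hz

Approaching: f₁ = f · v/(v − v_s) = 609 × 332/288.1 ≈ 702 Hz.
Receding: f₂ = f · v/(v + v_s) = 609 × 332/375.9 ≈ 538 Hz.
Drop: f₁ − f₂ = 2f·v·v_s/(v² − v_s²) = 2 × 609 × 332 × 43.9/(332² − 43.9²) ≈ 164 Hz.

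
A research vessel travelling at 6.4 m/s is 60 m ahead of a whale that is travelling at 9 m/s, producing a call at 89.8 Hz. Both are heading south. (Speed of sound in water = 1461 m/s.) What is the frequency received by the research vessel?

The research vessel is ahead, so the whale is moving toward it while the research vessel is moving away from the whale.
With source approaching and observer receding, f' = f · (v − v_o)/(v − v_s).
f' = 89.8 × (1461 − 6.4)/(1461 − 9) = 89.8 × 1454.6/1452 ≈ 90 Hz.

90 Hz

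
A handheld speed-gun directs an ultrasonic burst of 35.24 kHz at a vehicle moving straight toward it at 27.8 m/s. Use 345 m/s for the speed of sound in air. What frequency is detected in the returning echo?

At the vehicle (a moving observer), f₁ = f₀ · (v + u)/v = 35.24 × 372.8/345 ≈ 38.1 kHz.
The reflection then acts as a moving source: f₂ = f₁ · v/(v − u) ≈ 41.4 kHz.

41.4 kHz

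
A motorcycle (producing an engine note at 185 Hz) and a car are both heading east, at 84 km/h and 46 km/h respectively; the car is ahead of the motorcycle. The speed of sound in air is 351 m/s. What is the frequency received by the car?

84 km/h = 23.33 m/s; 46 km/h = 12.78 m/s.
The car is ahead, so the motorcycle is moving toward it while the car is moving away from the motorcycle.
With source approaching and observer receding, f' = f · (v − v_o)/(v − v_s).
f' = 185 × (351 − 12.78)/(351 − 23.33) = 185 × 338.22/327.67 ≈ 191 Hz.

191 Hz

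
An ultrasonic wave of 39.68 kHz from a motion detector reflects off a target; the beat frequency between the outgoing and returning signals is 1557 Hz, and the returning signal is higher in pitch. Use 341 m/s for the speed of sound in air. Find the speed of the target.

Double Doppler shift off a moving reflector: f₂ = f₀ · (v + u)/(v − u) (u > 0 toward emitter).
Returning signal is higher, so f₂ = f₀ + Δf = 39680 + 1557 = 41237 Hz.
Rearranging, u = v · (f₂ − f₀)/(f₂ + f₀) = 341 × 1557/80917 ≈ 6.6 m/s.
So the target is moving at 6.6 m/s toward the emitter.

6.6 m/s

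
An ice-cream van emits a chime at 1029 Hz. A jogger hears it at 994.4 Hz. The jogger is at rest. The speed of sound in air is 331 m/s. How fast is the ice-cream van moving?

f' < f, so the ice-cream van is receding.
f' = f · v/(v + v_s) ⇒ v_s = v · |1 − f/f'|.
v_s = 331 × |1 − 1029/994.4| = 331 × 0.03479 ≈ 11.5 m/s.

11.5 m/s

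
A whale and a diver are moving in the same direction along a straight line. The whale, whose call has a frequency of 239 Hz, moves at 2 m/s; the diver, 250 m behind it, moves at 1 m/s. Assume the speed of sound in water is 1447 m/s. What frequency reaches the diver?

The diver is behind, so the whale is moving away from it while the diver is moving toward the whale.
Both move, so f' = f · (v + v_o)/(v + v_s).
f' = 239 × (1447 + 1)/(1447 + 2) = 239 × 1448/1449 ≈ 239 Hz.

239 Hz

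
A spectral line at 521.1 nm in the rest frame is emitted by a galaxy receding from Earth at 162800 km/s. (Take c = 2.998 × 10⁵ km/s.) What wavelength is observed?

β = v/c = 162800/299800 = 0.5430.
Relativistic Doppler for wavelength: λ' = λ₀ · √((1 + β)/(1 − β)).
λ' = 521.1 × √(1.5430/0.4570) = 521.1 × 1.83756 ≈ 957.6 nm.

957.6 nm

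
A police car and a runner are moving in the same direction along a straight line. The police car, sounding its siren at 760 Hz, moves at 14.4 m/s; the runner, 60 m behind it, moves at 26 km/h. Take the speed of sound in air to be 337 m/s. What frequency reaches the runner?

26 km/h = 7.222 m/s.
The runner is behind, so the police car is moving away from it while the runner is moving toward the police car.
Both move, so f' = f · (v + v_o)/(v + v_s).
f' = 760 × (337 + 7.222)/(337 + 14.4) = 760 × 344.22/351.4 ≈ 744 Hz.

744 Hz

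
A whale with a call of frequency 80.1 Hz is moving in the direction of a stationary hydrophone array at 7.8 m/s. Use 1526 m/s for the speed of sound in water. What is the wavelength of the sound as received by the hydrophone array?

18.95 m

Moving source, stationary observer: f' = f · v/(v − v_s) since the source is approaching.
f' = 80.1 × 1526/(1526 − 7.8) ≈ 81 Hz.
λ' = v/f' = 1526/80.5115 ≈ 18.95 m.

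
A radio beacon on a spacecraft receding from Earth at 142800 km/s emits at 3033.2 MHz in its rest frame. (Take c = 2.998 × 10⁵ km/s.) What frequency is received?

β = v/c = 142800/299800 = 0.4763.
Relativistic Doppler for frequency: f' = f₀ · √((1 − β)/(1 + β)).
f' = 3033.2 × √(0.5237/1.4763) = 3033.2 × 0.59559 ≈ 1806.5 MHz.

1806.5 MHz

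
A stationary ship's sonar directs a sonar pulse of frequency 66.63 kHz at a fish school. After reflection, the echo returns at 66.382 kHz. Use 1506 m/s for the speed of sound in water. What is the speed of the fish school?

2.81 m/s

Double Doppler shift off a moving reflector: f₂ = f₀ · (v + u)/(v − u) (u > 0 toward emitter).
Rearranging, u = v · (f₂ − f₀)/(f₂ + f₀) = 1506 × -0.248/133.012 ≈ -2.81 m/s.
So the fish school is moving at 2.81 m/s away from the emitter.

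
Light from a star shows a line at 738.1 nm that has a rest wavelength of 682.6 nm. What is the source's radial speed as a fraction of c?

0.078c

λ'/λ₀ = 1.0813 > 1 (redshift), so the source is receding.
λ'/λ₀ = √((1 + β)/(1 − β)) for a receding source ⇒ β = (r² − 1)/(r² + 1) with r = λ'/λ₀.
β = (1.1692 − 1)/(1.1692 + 1) ≈ 0.078.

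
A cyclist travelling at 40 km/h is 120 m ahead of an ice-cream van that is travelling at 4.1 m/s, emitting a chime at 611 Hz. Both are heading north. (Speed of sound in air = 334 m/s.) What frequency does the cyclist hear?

598 Hz

40 km/h = 11.11 m/s.
The cyclist is ahead, so the ice-cream van is moving toward it while the cyclist is moving away from the ice-cream van.
Both move, so f' = f · (v − v_o)/(v − v_s).
f' = 611 × (334 − 11.11)/(334 − 4.1) = 611 × 322.89/329.9 ≈ 598 Hz.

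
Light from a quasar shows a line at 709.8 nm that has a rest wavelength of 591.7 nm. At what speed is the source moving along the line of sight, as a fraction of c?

λ'/λ₀ = 1.1996 > 1 (redshift), so the source is receding.
λ'/λ₀ = √((1 + β)/(1 − β)) for a receding source ⇒ β = (r² − 1)/(r² + 1) with r = λ'/λ₀.
β = (1.4390 − 1)/(1.4390 + 1) ≈ 0.180.

0.180c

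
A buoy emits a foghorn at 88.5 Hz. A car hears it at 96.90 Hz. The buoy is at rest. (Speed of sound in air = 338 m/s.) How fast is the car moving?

32 m/s

f' > f, so the car is approaching.
f' = f · (v + v_o)/v ⇒ v_o = v · |f'/f − 1|.
v_o = 338 × |96.90/88.5 − 1| = 338 × 0.09492 ≈ 32 m/s.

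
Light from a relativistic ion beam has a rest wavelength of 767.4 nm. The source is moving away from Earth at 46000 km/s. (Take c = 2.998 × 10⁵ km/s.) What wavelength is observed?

β = v/c = 46000/299800 = 0.1534.
Relativistic Doppler for wavelength: λ' = λ₀ · √((1 + β)/(1 − β)).
λ' = 767.4 × √(1.1534/0.8466) = 767.4 × 1.16726 ≈ 895.8 nm.

895.8 nm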